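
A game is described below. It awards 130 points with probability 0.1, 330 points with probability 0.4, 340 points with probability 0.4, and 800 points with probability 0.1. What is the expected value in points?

EV = 0.1 × 130 + 0.4 × 330 + 0.4 × 340 + 0.1 × 800 = 13 + 132 + 136 + 80 = 361

361 points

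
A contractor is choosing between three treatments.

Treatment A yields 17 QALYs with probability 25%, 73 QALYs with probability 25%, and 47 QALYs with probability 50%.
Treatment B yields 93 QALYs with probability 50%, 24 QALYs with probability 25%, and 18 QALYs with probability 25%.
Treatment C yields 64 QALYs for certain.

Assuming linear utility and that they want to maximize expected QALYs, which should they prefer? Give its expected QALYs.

Treatment A = 0.25 × 17 + 0.25 × 73 + 0.5 × 47 = 4.25 + 18.25 + 23.5 = 46
Treatment B = 0.5 × 93 + 0.25 × 24 + 0.25 × 18 = 46.5 + 6 + 4.5 = 57
Treatment C: 64 (certain)

Treatment C (64 QALYs)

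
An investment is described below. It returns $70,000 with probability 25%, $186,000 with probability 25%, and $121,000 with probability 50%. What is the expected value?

$124,500

EV = 0.25 × 70000 + 0.25 × 186000 + 0.5 × 121000 = 17500 + 46500 + 60500 = 124500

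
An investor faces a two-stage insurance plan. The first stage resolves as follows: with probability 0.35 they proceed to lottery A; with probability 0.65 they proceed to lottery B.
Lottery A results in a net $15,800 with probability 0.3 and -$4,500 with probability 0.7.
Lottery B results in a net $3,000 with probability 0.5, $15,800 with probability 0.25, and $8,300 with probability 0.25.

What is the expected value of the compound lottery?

EV(A) = 0.3 × 15800 + 0.7 × (-4500) = 4740 − 3150 = 1590
EV(B) = 0.5 × 3000 + 0.25 × 15800 + 0.25 × 8300 = 1500 + 3950 + 2075 = 7525
Overall = 0.35 × 1590 + 0.65 × 7525 = 556.5 + 4891.25 = 5447.75

$5,447.75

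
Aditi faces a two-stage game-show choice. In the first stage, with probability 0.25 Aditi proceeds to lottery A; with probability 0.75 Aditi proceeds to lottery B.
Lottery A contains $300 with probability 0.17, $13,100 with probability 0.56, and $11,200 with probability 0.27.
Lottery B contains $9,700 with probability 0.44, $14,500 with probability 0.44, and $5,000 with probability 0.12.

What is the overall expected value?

$11,038.75

EV(A) = 0.17 × 300 + 0.56 × 13100 + 0.27 × 11200 = 51 + 7336 + 3024 = 10411
EV(B) = 0.44 × 9700 + 0.44 × 14500 + 0.12 × 5000 = 4268 + 6380 + 600 = 11248
Overall = 0.25 × 10411 + 0.75 × 11248 = 2602.75 + 8436 = 11038.75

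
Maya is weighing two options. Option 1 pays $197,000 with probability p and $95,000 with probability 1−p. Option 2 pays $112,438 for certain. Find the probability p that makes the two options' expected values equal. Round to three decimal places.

p = 0.171

p·197000 + (1−p)·95000 = 112438
102000p + 95000 = 112438
p = (112438 − 95000) / 102000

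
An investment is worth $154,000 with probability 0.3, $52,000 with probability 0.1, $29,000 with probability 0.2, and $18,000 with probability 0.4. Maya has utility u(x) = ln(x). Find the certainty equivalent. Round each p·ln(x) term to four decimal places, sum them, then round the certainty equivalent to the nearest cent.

E[u] = 0.3·ln(154000) + 0.1·ln(52000) + 0.2·ln(29000) + 0.4·ln(18000) = 3.5834 + 1.0859 + 2.0550 + 3.9193 = 10.6436
CE = e^10.6436 ≈ 41923.42

$41,923.42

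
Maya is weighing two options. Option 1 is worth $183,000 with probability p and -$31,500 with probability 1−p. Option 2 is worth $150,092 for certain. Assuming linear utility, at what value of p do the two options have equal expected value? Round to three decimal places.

p·183000 + (1−p)·(-31500) = 150092
214500p − 31500 = 150092
p = (150092 + 31500) / 214500

p = 0.847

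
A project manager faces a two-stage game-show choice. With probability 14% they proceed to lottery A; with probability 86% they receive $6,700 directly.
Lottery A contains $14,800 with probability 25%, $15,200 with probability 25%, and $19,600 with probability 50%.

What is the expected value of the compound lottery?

$8,184

EV(A) = 0.25 × 14800 + 0.25 × 15200 + 0.5 × 19600 = 3700 + 3800 + 9800 = 17300
Branch B: 6700 (certain)
Overall = 0.14 × 17300 + 0.86 × 6700 = 2422 + 5762 = 8184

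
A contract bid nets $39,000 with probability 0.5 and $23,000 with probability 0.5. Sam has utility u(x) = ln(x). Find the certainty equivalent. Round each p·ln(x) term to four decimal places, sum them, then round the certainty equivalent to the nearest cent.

E[u] = 0.5·ln(39000) + 0.5·ln(23000) = 5.2857 + 5.0216 = 10.3073
CE = e^10.3073 ≈ 29950.46

$29,950.46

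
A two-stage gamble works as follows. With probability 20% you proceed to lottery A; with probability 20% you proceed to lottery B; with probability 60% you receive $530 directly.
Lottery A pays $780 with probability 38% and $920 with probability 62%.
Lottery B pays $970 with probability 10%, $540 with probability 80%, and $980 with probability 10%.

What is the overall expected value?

EV(A) = 0.38 × 780 + 0.62 × 920 = 296.4 + 570.4 = 866.8
EV(B) = 0.1 × 970 + 0.8 × 540 + 0.1 × 980 = 97 + 432 + 98 = 627
Branch C: 530 (certain)
Overall = 0.2 × 866.8 + 0.2 × 627 + 0.6 × 530 = 173.36 + 125.4 + 318 = 616.76

$616.76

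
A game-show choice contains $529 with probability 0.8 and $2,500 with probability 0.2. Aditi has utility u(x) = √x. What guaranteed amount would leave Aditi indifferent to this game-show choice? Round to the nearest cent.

$806.56

E[u] = 0.8·√529 + 0.2·√2500 = 0.8·23 + 0.2·50 = 28.4
CE = (28.4)² = 806.56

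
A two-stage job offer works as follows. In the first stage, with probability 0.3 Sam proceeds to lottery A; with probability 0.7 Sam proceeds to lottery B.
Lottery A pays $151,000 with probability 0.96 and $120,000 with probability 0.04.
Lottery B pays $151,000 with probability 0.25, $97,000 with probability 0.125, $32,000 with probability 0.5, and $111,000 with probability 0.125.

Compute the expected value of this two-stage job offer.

$100,753

EV(A) = 0.96 × 151000 + 0.04 × 120000 = 144960 + 4800 = 149760
EV(B) = 0.25 × 151000 + 0.125 × 97000 + 0.5 × 32000 + 0.125 × 111000 = 37750 + 12125 + 16000 + 13875 = 79750
Overall = 0.3 × 149760 + 0.7 × 79750 = 44928 + 55825 = 100753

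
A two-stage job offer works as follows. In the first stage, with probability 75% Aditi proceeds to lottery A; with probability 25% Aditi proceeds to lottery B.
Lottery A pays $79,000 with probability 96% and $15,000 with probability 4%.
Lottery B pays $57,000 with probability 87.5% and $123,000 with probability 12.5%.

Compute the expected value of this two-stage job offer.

$73,642.50

EV(A) = 0.96 × 79000 + 0.04 × 15000 = 75840 + 600 = 76440
EV(B) = 0.875 × 57000 + 0.125 × 123000 = 49875 + 15375 = 65250
Overall = 0.75 × 76440 + 0.25 × 65250 = 57330 + 16312.5 = 73642.5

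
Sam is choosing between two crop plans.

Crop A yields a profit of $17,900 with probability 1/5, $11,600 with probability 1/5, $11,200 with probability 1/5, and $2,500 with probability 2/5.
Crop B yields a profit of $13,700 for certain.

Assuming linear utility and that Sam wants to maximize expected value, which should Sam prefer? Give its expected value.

Crop A = 1/5 × 17900 + 1/5 × 11600 + 1/5 × 11200 + 2/5 × 2500 = 3580 + 2320 + 2240 + 1000 = 9140
Crop B: 13700 (certain)

Crop B ($13,700)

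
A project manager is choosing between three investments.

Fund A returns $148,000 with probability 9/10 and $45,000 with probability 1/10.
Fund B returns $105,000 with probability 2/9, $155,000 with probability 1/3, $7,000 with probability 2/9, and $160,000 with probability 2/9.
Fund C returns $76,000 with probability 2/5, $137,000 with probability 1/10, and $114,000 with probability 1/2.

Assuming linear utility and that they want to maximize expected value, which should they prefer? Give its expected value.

Fund A = 9/10 × 148000 + 1/10 × 45000 = 133200 + 4500 = 137700
Fund B = 2/9 × 105000 + 1/3 × 155000 + 2/9 × 7000 + 2/9 × 160000 = 23333.3333 + 51666.6667 + 1555.5556 + 35555.5556 = 112111.1111
Fund C = 2/5 × 76000 + 1/10 × 137000 + 1/2 × 114000 = 30400 + 13700 + 57000 = 101100

Fund A ($137,700)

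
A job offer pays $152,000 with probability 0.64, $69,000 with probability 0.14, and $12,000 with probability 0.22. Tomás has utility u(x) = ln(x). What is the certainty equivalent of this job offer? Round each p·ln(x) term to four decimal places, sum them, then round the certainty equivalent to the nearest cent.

E[u] = 0.64·ln(152000) + 0.14·ln(69000) + 0.22·ln(12000) = 7.6362 + 1.5599 + 2.0664 = 11.2625
CE = e^11.2625 ≈ 77846.95

$77,846.95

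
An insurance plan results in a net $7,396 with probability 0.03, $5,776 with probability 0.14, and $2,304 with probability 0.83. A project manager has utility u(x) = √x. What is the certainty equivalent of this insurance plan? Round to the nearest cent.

E[u] = 0.03·√7396 + 0.14·√5776 + 0.83·√2304 = 0.03·86 + 0.14·76 + 0.83·48 = 53.06
CE = (53.06)² = 2815.3636

$2,815.36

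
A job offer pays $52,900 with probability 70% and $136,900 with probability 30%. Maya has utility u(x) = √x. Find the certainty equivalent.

$73,984

E[u] = 0.7·√52900 + 0.3·√136900 = 0.7·230 + 0.3·370 = 272
CE = (272)² = 73984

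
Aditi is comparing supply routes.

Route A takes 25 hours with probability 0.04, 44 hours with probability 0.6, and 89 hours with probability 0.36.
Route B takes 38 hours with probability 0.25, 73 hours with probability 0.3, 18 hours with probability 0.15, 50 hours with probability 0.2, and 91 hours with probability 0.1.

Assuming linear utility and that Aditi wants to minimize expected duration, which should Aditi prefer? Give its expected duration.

Route B (53.2 hours)

Route A = 0.04 × 25 + 0.6 × 44 + 0.36 × 89 = 1 + 26.4 + 32.04 = 59.44
Route B = 0.25 × 38 + 0.3 × 73 + 0.15 × 18 + 0.2 × 50 + 0.1 × 91 = 9.5 + 21.9 + 2.7 + 10 + 9.1 = 53.2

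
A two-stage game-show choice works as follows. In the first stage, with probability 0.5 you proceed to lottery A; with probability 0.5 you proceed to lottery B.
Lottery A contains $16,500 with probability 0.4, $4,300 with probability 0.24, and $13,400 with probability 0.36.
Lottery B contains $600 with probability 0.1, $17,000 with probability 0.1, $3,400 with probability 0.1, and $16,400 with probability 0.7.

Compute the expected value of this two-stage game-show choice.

$13,018

EV(A) = 0.4 × 16500 + 0.24 × 4300 + 0.36 × 13400 = 6600 + 1032 + 4824 = 12456
EV(B) = 0.1 × 600 + 0.1 × 17000 + 0.1 × 3400 + 0.7 × 16400 = 60 + 1700 + 340 + 11480 = 13580
Overall = 0.5 × 12456 + 0.5 × 13580 = 6228 + 6790 = 13018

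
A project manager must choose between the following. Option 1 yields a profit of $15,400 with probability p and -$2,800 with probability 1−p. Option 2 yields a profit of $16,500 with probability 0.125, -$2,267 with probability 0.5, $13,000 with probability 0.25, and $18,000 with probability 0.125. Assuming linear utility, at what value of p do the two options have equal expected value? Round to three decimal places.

EV(Option 2) = 0.125 × 16500 + 0.5 × (-2267) + 0.25 × 13000 + 0.125 × 18000 = 2062.5 − 1133.5 + 3250 + 2250 = 6429
p·15400 + (1−p)·(-2800) = 6429
18200p − 2800 = 6429
p = (6429 + 2800) / 18200

p = 0.507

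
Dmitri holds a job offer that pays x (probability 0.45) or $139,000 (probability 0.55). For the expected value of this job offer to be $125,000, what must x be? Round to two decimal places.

0.45·x + 0.55·139000 = 125000
0.45·x = 125000 − 76450 = 48550
x = 48550 / 0.45 = 107888.8889

x = $107,888.89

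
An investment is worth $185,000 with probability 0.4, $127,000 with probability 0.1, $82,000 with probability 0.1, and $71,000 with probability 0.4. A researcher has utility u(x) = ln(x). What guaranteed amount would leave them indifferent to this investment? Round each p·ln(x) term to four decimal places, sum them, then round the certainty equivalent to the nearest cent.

$111,971.54

E[u] = 0.4·ln(185000) + 0.1·ln(127000) + 0.1·ln(82000) + 0.4·ln(71000) = 4.8512 + 1.1752 + 1.1314 + 4.4682 = 11.6260
CE = e^11.6260 ≈ 111971.54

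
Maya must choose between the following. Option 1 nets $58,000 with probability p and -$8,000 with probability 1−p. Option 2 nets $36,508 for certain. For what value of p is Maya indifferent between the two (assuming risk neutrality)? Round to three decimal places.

p = 0.674

p·58000 + (1−p)·(-8000) = 36508
66000p − 8000 = 36508
p = (36508 + 8000) / 66000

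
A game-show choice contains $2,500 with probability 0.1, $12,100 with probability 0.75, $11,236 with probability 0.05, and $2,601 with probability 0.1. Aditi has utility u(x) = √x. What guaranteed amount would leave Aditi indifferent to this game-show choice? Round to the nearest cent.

E[u] = 0.1·√2500 + 0.75·√12100 + 0.05·√11236 + 0.1·√2601 = 0.1·50 + 0.75·110 + 0.05·106 + 0.1·51 = 97.9
CE = (97.9)² = 9584.41

$9,584.41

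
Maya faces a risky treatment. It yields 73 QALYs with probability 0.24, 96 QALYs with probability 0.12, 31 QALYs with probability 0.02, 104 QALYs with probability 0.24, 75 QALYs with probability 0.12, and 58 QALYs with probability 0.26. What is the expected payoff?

78.7 QALYs

EV = 0.24 × 73 + 0.12 × 96 + 0.02 × 31 + 0.24 × 104 + 0.12 × 75 + 0.26 × 58 = 17.52 + 11.52 + 0.62 + 24.96 + 9 + 15.08 = 78.7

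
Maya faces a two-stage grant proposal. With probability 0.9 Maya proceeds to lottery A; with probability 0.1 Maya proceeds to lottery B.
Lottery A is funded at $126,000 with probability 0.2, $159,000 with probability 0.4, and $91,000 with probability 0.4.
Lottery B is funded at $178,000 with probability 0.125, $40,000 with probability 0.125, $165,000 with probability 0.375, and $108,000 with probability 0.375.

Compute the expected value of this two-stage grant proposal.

$125,642.50

EV(A) = 0.2 × 126000 + 0.4 × 159000 + 0.4 × 91000 = 25200 + 63600 + 36400 = 125200
EV(B) = 0.125 × 178000 + 0.125 × 40000 + 0.375 × 165000 + 0.375 × 108000 = 22250 + 5000 + 61875 + 40500 = 129625
Overall = 0.9 × 125200 + 0.1 × 129625 = 112680 + 12962.5 = 125642.5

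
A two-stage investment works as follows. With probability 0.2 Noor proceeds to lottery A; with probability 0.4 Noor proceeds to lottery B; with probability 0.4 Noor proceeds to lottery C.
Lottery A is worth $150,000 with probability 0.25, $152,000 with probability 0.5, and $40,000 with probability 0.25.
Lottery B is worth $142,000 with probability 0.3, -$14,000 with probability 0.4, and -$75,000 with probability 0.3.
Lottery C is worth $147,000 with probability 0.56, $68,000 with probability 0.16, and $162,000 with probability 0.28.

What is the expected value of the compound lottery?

$85,924

EV(A) = 0.25 × 150000 + 0.5 × 152000 + 0.25 × 40000 = 37500 + 76000 + 10000 = 123500
EV(B) = 0.3 × 142000 + 0.4 × (-14000) + 0.3 × (-75000) = 42600 − 5600 − 22500 = 14500
EV(C) = 0.56 × 147000 + 0.16 × 68000 + 0.28 × 162000 = 82320 + 10880 + 45360 = 138560
Overall = 0.2 × 123500 + 0.4 × 14500 + 0.4 × 138560 = 24700 + 5800 + 55424 = 85924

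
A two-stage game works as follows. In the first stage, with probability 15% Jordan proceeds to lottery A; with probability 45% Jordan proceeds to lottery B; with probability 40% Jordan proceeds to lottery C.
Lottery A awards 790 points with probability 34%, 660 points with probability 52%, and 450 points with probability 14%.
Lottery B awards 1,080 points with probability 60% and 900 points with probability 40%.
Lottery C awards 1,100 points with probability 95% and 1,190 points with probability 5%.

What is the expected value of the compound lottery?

EV(A) = 0.34 × 790 + 0.52 × 660 + 0.14 × 450 = 268.6 + 343.2 + 63 = 674.8
EV(B) = 0.6 × 1080 + 0.4 × 900 = 648 + 360 = 1008
EV(C) = 0.95 × 1100 + 0.05 × 1190 = 1045 + 59.5 = 1104.5
Overall = 0.15 × 674.8 + 0.45 × 1008 + 0.4 × 1104.5 = 101.22 + 453.6 + 441.8 = 996.62

996.62 points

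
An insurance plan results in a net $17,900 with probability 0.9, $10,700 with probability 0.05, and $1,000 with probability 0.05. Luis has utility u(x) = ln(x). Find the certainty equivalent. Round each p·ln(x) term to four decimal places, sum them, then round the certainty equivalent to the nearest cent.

E[u] = 0.9·ln(17900) + 0.05·ln(10700) + 0.05·ln(1000) = 8.8133 + 0.4639 + 0.3454 = 9.6226
CE = e^9.6226 ≈ 15102.26

$15,102.26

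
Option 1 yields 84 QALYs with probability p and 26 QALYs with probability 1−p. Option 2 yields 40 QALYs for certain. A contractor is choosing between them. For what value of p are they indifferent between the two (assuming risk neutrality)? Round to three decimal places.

p·84 + (1−p)·26 = 40
58p + 26 = 40
p = (40 − 26) / 58

p = 0.241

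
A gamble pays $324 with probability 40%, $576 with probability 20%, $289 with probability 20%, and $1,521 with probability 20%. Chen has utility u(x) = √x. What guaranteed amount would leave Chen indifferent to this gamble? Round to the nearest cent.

E[u] = 0.4·√324 + 0.2·√576 + 0.2·√289 + 0.2·√1521 = 0.4·18 + 0.2·24 + 0.2·17 + 0.2·39 = 23.2
CE = (23.2)² = 538.24

$538.24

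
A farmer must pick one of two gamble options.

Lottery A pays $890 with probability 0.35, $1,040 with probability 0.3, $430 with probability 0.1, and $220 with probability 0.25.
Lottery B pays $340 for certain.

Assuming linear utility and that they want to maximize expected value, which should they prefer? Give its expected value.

Lottery A ($721.50)

Lottery A = 0.35 × 890 + 0.3 × 1040 + 0.1 × 430 + 0.25 × 220 = 311.5 + 312 + 43 + 55 = 721.5
Lottery B: 340 (certain)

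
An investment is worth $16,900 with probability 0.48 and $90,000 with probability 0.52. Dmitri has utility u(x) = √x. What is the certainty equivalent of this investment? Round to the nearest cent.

E[u] = 0.48·√16900 + 0.52·√90000 = 0.48·130 + 0.52·300 = 218.4
CE = (218.4)² = 47698.56

$47,698.56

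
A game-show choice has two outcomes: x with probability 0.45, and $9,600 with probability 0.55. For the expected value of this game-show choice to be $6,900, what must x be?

0.45·x + 0.55·9600 = 6900
0.45·x = 6900 − 5280 = 1620
x = 1620 / 0.45 = 3600

x = $3,600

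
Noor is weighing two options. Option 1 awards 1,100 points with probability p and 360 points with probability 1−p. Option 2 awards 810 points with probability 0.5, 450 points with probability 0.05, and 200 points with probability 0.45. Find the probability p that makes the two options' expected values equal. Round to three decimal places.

EV(Option 2) = 0.5 × 810 + 0.05 × 450 + 0.45 × 200 = 405 + 22.5 + 90 = 517.5
p·1100 + (1−p)·360 = 517.5
740p + 360 = 517.5
p = (517.5 − 360) / 740

p = 0.213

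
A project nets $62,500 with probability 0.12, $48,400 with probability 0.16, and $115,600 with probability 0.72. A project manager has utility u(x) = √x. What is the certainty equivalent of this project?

E[u] = 0.12·√62500 + 0.16·√48400 + 0.72·√115600 = 0.12·250 + 0.16·220 + 0.72·340 = 310
CE = (310)² = 96100

$96,100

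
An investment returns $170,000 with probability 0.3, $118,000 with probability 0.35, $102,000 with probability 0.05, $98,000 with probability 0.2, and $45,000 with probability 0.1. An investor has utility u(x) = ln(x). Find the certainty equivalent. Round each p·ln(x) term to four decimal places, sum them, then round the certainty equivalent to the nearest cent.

$114,359.24

E[u] = 0.3·ln(170000) + 0.35·ln(118000) + 0.05·ln(102000) + 0.2·ln(98000) + 0.1·ln(45000) = 3.6131 + 4.0875 + 0.5766 + 2.2985 + 1.0714 = 11.6471
CE = e^11.6471 ≈ 114359.24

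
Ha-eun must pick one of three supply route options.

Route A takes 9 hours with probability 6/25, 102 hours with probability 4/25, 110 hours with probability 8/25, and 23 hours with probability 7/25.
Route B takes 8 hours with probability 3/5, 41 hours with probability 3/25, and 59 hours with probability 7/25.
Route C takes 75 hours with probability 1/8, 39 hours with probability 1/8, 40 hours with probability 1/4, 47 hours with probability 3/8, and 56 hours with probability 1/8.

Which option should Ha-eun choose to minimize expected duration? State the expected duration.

Route B (26.24 hours)

Route A = 6/25 × 9 + 4/25 × 102 + 8/25 × 110 + 7/25 × 23 = 2.16 + 16.32 + 35.2 + 6.44 = 60.12
Route B = 3/5 × 8 + 3/25 × 41 + 7/25 × 59 = 4.8 + 4.92 + 16.52 = 26.24
Route C = 1/8 × 75 + 1/8 × 39 + 1/4 × 40 + 3/8 × 47 + 1/8 × 56 = 9.375 + 4.875 + 10 + 17.625 + 7 = 48.875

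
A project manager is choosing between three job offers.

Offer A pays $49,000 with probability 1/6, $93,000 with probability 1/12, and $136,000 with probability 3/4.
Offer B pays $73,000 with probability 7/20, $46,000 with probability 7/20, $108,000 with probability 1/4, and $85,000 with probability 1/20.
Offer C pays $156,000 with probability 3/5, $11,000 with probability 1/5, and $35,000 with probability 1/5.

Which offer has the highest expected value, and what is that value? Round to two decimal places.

Offer A ($117,916.67)

Offer A = 1/6 × 49000 + 1/12 × 93000 + 3/4 × 136000 = 8166.6667 + 7750 + 102000 = 117916.6667
Offer B = 7/20 × 73000 + 7/20 × 46000 + 1/4 × 108000 + 1/20 × 85000 = 25550 + 16100 + 27000 + 4250 = 72900
Offer C = 3/5 × 156000 + 1/5 × 11000 + 1/5 × 35000 = 93600 + 2200 + 7000 = 102800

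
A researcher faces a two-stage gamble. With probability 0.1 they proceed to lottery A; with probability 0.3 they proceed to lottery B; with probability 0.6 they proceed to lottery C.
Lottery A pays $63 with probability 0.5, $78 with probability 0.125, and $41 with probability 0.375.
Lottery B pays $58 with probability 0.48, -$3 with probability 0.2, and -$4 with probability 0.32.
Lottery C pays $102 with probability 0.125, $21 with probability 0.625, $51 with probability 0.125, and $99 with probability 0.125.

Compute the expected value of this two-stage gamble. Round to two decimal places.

$40.23

EV(A) = 0.5 × 63 + 0.125 × 78 + 0.375 × 41 = 31.5 + 9.75 + 15.375 = 56.625
EV(B) = 0.48 × 58 + 0.2 × (-3) + 0.32 × (-4) = 27.84 − 0.6 − 1.28 = 25.96
EV(C) = 0.125 × 102 + 0.625 × 21 + 0.125 × 51 + 0.125 × 99 = 12.75 + 13.125 + 6.375 + 12.375 = 44.625
Overall = 0.1 × 56.625 + 0.3 × 25.96 + 0.6 × 44.625 = 5.6625 + 7.788 + 26.775 = 40.2255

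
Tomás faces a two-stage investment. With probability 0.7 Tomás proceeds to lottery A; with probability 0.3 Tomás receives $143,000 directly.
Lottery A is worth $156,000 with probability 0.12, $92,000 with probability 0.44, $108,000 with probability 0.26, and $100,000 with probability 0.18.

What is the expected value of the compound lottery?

EV(A) = 0.12 × 156000 + 0.44 × 92000 + 0.26 × 108000 + 0.18 × 100000 = 18720 + 40480 + 28080 + 18000 = 105280
Branch B: 143000 (certain)
Overall = 0.7 × 105280 + 0.3 × 143000 = 73696 + 42900 = 116596

$116,596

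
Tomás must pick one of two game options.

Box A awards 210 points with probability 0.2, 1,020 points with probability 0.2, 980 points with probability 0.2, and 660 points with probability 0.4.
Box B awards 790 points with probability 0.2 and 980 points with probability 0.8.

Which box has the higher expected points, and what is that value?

Box B (942 points)

Box A = 0.2 × 210 + 0.2 × 1020 + 0.2 × 980 + 0.4 × 660 = 42 + 204 + 196 + 264 = 706
Box B = 0.2 × 790 + 0.8 × 980 = 158 + 784 = 942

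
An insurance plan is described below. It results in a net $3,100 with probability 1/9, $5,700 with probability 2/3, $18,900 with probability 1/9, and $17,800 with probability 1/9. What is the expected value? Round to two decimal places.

EV = 1/9 × 3100 + 2/3 × 5700 + 1/9 × 18900 + 1/9 × 17800 = 344.4444 + 3800 + 2100 + 1977.7778 = 8222.2222

$8,222.22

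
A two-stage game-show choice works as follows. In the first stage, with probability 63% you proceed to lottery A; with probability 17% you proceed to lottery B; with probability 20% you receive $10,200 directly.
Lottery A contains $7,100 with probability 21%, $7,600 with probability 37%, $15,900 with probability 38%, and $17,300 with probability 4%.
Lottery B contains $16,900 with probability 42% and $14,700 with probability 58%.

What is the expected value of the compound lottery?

$11,649.39

EV(A) = 0.21 × 7100 + 0.37 × 7600 + 0.38 × 15900 + 0.04 × 17300 = 1491 + 2812 + 6042 + 692 = 11037
EV(B) = 0.42 × 16900 + 0.58 × 14700 = 7098 + 8526 = 15624
Branch C: 10200 (certain)
Overall = 0.63 × 11037 + 0.17 × 15624 + 0.2 × 10200 = 6953.31 + 2656.08 + 2040 = 11649.39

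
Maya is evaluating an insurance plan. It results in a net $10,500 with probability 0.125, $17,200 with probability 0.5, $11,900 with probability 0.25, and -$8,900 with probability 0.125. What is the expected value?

$11,775

EV = 0.125 × 10500 + 0.5 × 17200 + 0.25 × 11900 + 0.125 × (-8900) = 1312.5 + 8600 + 2975 − 1112.5 = 11775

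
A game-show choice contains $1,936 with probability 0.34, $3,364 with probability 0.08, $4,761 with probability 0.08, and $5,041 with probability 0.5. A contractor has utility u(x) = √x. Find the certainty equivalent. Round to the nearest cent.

$3,674.78

E[u] = 0.34·√1936 + 0.08·√3364 + 0.08·√4761 + 0.5·√5041 = 0.34·44 + 0.08·58 + 0.08·69 + 0.5·71 = 60.62
CE = (60.62)² = 3674.7844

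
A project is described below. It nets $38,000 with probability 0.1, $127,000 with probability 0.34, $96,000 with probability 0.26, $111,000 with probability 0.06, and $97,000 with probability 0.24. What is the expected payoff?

EV = 0.1 × 38000 + 0.34 × 127000 + 0.26 × 96000 + 0.06 × 111000 + 0.24 × 97000 = 3800 + 43180 + 24960 + 6660 + 23280 = 101880

$101,880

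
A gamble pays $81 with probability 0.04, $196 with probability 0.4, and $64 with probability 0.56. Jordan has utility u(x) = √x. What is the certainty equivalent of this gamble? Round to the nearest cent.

$108.99

E[u] = 0.04·√81 + 0.4·√196 + 0.56·√64 = 0.04·9 + 0.4·14 + 0.56·8 = 10.44
CE = (10.44)² = 108.9936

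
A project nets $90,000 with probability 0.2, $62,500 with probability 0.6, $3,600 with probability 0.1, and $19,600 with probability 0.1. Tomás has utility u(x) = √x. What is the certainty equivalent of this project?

E[u] = 0.2·√90000 + 0.6·√62500 + 0.1·√3600 + 0.1·√19600 = 0.2·300 + 0.6·250 + 0.1·60 + 0.1·140 = 230
CE = (230)² = 52900

$52,900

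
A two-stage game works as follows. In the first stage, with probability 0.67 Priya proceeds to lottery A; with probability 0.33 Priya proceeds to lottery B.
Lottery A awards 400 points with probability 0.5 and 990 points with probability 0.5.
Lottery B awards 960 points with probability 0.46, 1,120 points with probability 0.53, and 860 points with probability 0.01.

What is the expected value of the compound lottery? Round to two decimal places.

810.10 points

EV(A) = 0.5 × 400 + 0.5 × 990 = 200 + 495 = 695
EV(B) = 0.46 × 960 + 0.53 × 1120 + 0.01 × 860 = 441.6 + 593.6 + 8.6 = 1043.8
Overall = 0.67 × 695 + 0.33 × 1043.8 = 465.65 + 344.454 = 810.104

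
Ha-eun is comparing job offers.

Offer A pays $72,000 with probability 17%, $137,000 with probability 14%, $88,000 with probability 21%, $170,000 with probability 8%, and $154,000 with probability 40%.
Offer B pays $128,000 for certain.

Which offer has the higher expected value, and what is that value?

Offer B ($128,000)

Offer A = 0.17 × 72000 + 0.14 × 137000 + 0.21 × 88000 + 0.08 × 170000 + 0.4 × 154000 = 12240 + 19180 + 18480 + 13600 + 61600 = 125100
Offer B: 128000 (certain)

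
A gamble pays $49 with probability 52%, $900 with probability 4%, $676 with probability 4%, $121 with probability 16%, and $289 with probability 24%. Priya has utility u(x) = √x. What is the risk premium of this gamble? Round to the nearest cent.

E[u] = 0.52·√49 + 0.04·√900 + 0.04·√676 + 0.16·√121 + 0.24·√289 = 0.52·7 + 0.04·30 + 0.04·26 + 0.16·11 + 0.24·17 = 11.72
CE = (11.72)² = 137.3584
Risk premium = EV − CE = 177.24 − 137.3584 = 39.8816

$39.88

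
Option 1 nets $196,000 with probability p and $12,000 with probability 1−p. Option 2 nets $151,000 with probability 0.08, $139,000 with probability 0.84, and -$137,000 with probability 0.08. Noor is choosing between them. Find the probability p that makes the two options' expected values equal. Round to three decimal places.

p = 0.575

EV(Option 2) = 0.08 × 151000 + 0.84 × 139000 + 0.08 × (-137000) = 12080 + 116760 − 10960 = 117880
p·196000 + (1−p)·12000 = 117880
184000p + 12000 = 117880
p = (117880 − 12000) / 184000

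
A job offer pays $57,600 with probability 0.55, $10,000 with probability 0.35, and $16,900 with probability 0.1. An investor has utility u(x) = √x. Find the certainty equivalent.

E[u] = 0.55·√57600 + 0.35·√10000 + 0.1·√16900 = 0.55·240 + 0.35·100 + 0.1·130 = 180
CE = (180)² = 32400

$32,400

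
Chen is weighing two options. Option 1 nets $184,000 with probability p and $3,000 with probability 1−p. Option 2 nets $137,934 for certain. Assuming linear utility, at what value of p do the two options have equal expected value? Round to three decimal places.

p = 0.745

p·184000 + (1−p)·3000 = 137934
181000p + 3000 = 137934
p = (137934 − 3000) / 181000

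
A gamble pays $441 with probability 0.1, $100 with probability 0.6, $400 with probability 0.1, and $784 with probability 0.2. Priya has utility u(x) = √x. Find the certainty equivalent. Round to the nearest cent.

E[u] = 0.1·√441 + 0.6·√100 + 0.1·√400 + 0.2·√784 = 0.1·21 + 0.6·10 + 0.1·20 + 0.2·28 = 15.7
CE = (15.7)² = 246.49

$246.49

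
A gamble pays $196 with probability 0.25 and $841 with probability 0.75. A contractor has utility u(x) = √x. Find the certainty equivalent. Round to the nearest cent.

E[u] = 0.25·√196 + 0.75·√841 = 0.25·14 + 0.75·29 = 25.25
CE = (25.25)² = 637.5625

$637.56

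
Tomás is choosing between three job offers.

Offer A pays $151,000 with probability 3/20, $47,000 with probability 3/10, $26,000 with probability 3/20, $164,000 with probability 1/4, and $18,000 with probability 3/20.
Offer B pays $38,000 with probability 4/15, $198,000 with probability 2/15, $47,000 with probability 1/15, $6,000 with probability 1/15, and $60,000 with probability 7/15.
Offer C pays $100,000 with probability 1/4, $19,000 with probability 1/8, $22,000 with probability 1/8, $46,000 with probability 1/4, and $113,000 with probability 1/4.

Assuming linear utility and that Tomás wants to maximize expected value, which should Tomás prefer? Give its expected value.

Offer A = 3/20 × 151000 + 3/10 × 47000 + 3/20 × 26000 + 1/4 × 164000 + 3/20 × 18000 = 22650 + 14100 + 3900 + 41000 + 2700 = 84350
Offer B = 4/15 × 38000 + 2/15 × 198000 + 1/15 × 47000 + 1/15 × 6000 + 7/15 × 60000 = 10133.3333 + 26400 + 3133.3333 + 400 + 28000 = 68066.6667
Offer C = 1/4 × 100000 + 1/8 × 19000 + 1/8 × 22000 + 1/4 × 46000 + 1/4 × 113000 = 25000 + 2375 + 2750 + 11500 + 28250 = 69875

Offer A ($84,350)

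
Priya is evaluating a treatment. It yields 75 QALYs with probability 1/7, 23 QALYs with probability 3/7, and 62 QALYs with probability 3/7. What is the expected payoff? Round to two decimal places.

EV = 1/7 × 75 + 3/7 × 23 + 3/7 × 62 = 10.7143 + 9.8571 + 26.5714 = 47.1429

47.14 QALYs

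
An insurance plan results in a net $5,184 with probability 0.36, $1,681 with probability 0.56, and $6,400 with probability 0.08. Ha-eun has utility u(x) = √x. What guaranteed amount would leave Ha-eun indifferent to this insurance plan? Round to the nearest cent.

E[u] = 0.36·√5184 + 0.56·√1681 + 0.08·√6400 = 0.36·72 + 0.56·41 + 0.08·80 = 55.28
CE = (55.28)² = 3055.8784

$3,055.88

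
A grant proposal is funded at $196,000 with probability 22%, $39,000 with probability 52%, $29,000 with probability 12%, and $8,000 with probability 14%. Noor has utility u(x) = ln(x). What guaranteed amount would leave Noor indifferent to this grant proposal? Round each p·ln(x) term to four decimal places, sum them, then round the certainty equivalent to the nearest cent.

$43,010.52

E[u] = 0.22·ln(196000) + 0.52·ln(39000) + 0.12·ln(29000) + 0.14·ln(8000) = 2.6809 + 5.4971 + 1.2330 + 1.2582 = 10.6692
CE = e^10.6692 ≈ 43010.52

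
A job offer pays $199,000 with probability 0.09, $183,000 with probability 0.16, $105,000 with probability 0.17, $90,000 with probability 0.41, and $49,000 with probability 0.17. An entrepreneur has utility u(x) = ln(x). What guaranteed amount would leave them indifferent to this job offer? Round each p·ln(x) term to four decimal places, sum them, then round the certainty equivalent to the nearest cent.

$100,247.76

E[u] = 0.09·ln(199000) + 0.16·ln(183000) + 0.17·ln(105000) + 0.41·ln(90000) + 0.17·ln(49000) = 1.0981 + 1.9388 + 1.9655 + 4.6771 + 1.8359 = 11.5154
CE = e^11.5154 ≈ 100247.76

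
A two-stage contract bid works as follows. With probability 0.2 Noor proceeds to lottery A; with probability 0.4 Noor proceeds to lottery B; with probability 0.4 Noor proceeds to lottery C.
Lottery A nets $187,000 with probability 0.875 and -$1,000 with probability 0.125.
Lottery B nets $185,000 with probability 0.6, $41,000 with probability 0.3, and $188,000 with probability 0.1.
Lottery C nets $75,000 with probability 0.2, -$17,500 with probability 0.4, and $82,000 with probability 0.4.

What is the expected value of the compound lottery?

$105,860

EV(A) = 0.875 × 187000 + 0.125 × (-1000) = 163625 − 125 = 163500
EV(B) = 0.6 × 185000 + 0.3 × 41000 + 0.1 × 188000 = 111000 + 12300 + 18800 = 142100
EV(C) = 0.2 × 75000 + 0.4 × (-17500) + 0.4 × 82000 = 15000 − 7000 + 32800 = 40800
Overall = 0.2 × 163500 + 0.4 × 142100 + 0.4 × 40800 = 32700 + 56840 + 16320 = 105860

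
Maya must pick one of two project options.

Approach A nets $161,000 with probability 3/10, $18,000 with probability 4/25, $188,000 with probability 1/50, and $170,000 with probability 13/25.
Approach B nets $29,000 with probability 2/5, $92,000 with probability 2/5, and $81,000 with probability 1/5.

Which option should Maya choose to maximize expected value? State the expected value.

Approach A = 3/10 × 161000 + 4/25 × 18000 + 1/50 × 188000 + 13/25 × 170000 = 48300 + 2880 + 3760 + 88400 = 143340
Approach B = 2/5 × 29000 + 2/5 × 92000 + 1/5 × 81000 = 11600 + 36800 + 16200 = 64600

Approach A ($143,340)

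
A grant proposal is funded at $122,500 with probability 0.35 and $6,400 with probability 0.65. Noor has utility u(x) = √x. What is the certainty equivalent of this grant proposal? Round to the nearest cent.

$30,450.25

E[u] = 0.35·√122500 + 0.65·√6400 = 0.35·350 + 0.65·80 = 174.5
CE = (174.5)² = 30450.25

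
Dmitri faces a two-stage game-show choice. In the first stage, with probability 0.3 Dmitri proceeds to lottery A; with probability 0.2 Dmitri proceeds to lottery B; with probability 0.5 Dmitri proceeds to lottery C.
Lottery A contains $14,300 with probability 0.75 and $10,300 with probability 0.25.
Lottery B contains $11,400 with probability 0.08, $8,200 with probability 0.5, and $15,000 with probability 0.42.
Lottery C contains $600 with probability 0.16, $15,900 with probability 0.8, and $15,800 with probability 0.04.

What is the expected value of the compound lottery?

EV(A) = 0.75 × 14300 + 0.25 × 10300 = 10725 + 2575 = 13300
EV(B) = 0.08 × 11400 + 0.5 × 8200 + 0.42 × 15000 = 912 + 4100 + 6300 = 11312
EV(C) = 0.16 × 600 + 0.8 × 15900 + 0.04 × 15800 = 96 + 12720 + 632 = 13448
Overall = 0.3 × 13300 + 0.2 × 11312 + 0.5 × 13448 = 3990 + 2262.4 + 6724 = 12976.4

$12,976.40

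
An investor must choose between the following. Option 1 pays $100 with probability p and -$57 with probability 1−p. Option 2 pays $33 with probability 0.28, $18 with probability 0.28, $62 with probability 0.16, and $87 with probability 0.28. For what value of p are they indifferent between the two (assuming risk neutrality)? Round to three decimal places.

EV(Option 2) = 0.28 × 33 + 0.28 × 18 + 0.16 × 62 + 0.28 × 87 = 9.24 + 5.04 + 9.92 + 24.36 = 48.56
p·100 + (1−p)·(-57) = 48.56
157p − 57 = 48.56
p = (48.56 + 57) / 157

p = 0.672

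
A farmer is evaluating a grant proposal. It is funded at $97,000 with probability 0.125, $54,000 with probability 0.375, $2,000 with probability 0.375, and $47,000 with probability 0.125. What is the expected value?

$39,000

EV = 0.125 × 97000 + 0.375 × 54000 + 0.375 × 2000 + 0.125 × 47000 = 12125 + 20250 + 750 + 5875 = 39000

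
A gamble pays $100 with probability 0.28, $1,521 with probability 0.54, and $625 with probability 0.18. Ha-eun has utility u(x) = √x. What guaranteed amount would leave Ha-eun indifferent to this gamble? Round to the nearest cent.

E[u] = 0.28·√100 + 0.54·√1521 + 0.18·√625 = 0.28·10 + 0.54·39 + 0.18·25 = 28.36
CE = (28.36)² = 804.2896

$804.29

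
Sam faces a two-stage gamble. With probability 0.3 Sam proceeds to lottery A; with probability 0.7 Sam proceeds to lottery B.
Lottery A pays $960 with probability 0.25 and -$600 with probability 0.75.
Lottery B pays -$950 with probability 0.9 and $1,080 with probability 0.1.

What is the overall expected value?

EV(A) = 0.25 × 960 + 0.75 × (-600) = 240 − 450 = -210
EV(B) = 0.9 × (-950) + 0.1 × 1080 = -855 + 108 = -747
Overall = 0.3 × (-210) + 0.7 × (-747) = -63 − 522.9 = -585.9

-$585.90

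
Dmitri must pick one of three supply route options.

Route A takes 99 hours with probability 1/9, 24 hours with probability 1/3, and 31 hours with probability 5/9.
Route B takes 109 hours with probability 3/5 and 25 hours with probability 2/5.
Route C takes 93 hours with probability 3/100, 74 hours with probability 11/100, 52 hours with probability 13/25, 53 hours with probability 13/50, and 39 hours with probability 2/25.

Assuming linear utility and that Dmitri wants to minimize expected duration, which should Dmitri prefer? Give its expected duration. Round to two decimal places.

Route A (36.22 hours)

Route A = 1/9 × 99 + 1/3 × 24 + 5/9 × 31 = 11 + 8 + 17.2222 = 36.2222
Route B = 3/5 × 109 + 2/5 × 25 = 65.4 + 10 = 75.4
Route C = 3/100 × 93 + 11/100 × 74 + 13/25 × 52 + 13/50 × 53 + 2/25 × 39 = 2.79 + 8.14 + 27.04 + 13.78 + 3.12 = 54.87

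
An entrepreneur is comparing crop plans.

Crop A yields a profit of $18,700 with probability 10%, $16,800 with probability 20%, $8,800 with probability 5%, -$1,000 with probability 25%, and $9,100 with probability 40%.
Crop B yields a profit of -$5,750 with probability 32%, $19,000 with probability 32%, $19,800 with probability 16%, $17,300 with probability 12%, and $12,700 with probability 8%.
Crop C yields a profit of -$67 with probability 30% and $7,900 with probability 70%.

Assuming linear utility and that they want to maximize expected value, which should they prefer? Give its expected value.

Crop A = 0.1 × 18700 + 0.2 × 16800 + 0.05 × 8800 + 0.25 × (-1000) + 0.4 × 9100 = 1870 + 3360 + 440 − 250 + 3640 = 9060
Crop B = 0.32 × (-5750) + 0.32 × 19000 + 0.16 × 19800 + 0.12 × 17300 + 0.08 × 12700 = -1840 + 6080 + 3168 + 2076 + 1016 = 10500
Crop C = 0.3 × (-67) + 0.7 × 7900 = -20.1 + 5530 = 5509.9

Crop B ($10,500)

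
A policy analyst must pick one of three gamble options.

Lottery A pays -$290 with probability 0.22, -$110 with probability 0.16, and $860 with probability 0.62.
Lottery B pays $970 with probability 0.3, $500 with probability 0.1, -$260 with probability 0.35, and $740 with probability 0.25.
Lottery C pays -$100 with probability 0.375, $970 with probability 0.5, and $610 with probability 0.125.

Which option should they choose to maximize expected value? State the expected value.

Lottery C ($523.75)

Lottery A = 0.22 × (-290) + 0.16 × (-110) + 0.62 × 860 = -63.8 − 17.6 + 533.2 = 451.8
Lottery B = 0.3 × 970 + 0.1 × 500 + 0.35 × (-260) + 0.25 × 740 = 291 + 50 − 91 + 185 = 435
Lottery C = 0.375 × (-100) + 0.5 × 970 + 0.125 × 610 = -37.5 + 485 + 76.25 = 523.75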